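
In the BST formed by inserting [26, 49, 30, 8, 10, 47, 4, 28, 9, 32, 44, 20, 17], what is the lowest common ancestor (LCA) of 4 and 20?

Tree insertion order: [26, 49, 30, 8, 10, 47, 4, 28, 9, 32, 44, 20, 17]
Tree (level-order array): [26, 8, 49, 4, 10, 30, None, None, None, 9, 20, 28, 47, None, None, 17, None, None, None, 32, None, None, None, None, 44]
In a BST, the LCA of p=4, q=20 is the first node v on the
root-to-leaf path with p <= v <= q (go left if both < v, right if both > v).
Walk from root:
  at 26: both 4 and 20 < 26, go left
  at 8: 4 <= 8 <= 20, this is the LCA
LCA = 8


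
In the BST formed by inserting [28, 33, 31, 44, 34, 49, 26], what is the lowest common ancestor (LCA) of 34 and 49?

Tree insertion order: [28, 33, 31, 44, 34, 49, 26]
Tree (level-order array): [28, 26, 33, None, None, 31, 44, None, None, 34, 49]
In a BST, the LCA of p=34, q=49 is the first node v on the
root-to-leaf path with p <= v <= q (go left if both < v, right if both > v).
Walk from root:
  at 28: both 34 and 49 > 28, go right
  at 33: both 34 and 49 > 33, go right
  at 44: 34 <= 44 <= 49, this is the LCA
LCA = 44


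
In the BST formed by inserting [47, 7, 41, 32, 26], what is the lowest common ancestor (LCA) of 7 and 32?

Tree insertion order: [47, 7, 41, 32, 26]
Tree (level-order array): [47, 7, None, None, 41, 32, None, 26]
In a BST, the LCA of p=7, q=32 is the first node v on the
root-to-leaf path with p <= v <= q (go left if both < v, right if both > v).
Walk from root:
  at 47: both 7 and 32 < 47, go left
  at 7: 7 <= 7 <= 32, this is the LCA
LCA = 7


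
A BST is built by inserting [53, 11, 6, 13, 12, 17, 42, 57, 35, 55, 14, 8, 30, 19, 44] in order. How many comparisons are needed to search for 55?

Search path for 55: 53 -> 57 -> 55
Found: True
Comparisons: 3


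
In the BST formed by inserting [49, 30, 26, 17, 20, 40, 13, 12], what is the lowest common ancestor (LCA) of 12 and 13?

Tree insertion order: [49, 30, 26, 17, 20, 40, 13, 12]
Tree (level-order array): [49, 30, None, 26, 40, 17, None, None, None, 13, 20, 12]
In a BST, the LCA of p=12, q=13 is the first node v on the
root-to-leaf path with p <= v <= q (go left if both < v, right if both > v).
Walk from root:
  at 49: both 12 and 13 < 49, go left
  at 30: both 12 and 13 < 30, go left
  at 26: both 12 and 13 < 26, go left
  at 17: both 12 and 13 < 17, go left
  at 13: 12 <= 13 <= 13, this is the LCA
LCA = 13


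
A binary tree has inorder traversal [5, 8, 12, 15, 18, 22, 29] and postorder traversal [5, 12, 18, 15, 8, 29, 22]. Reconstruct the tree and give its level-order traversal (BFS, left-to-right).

Inorder:   [5, 8, 12, 15, 18, 22, 29]
Postorder: [5, 12, 18, 15, 8, 29, 22]
Algorithm: postorder visits root last, so walk postorder right-to-left;
each value is the root of the current inorder slice — split it at that
value, recurse on the right subtree first, then the left.
Recursive splits:
  root=22; inorder splits into left=[5, 8, 12, 15, 18], right=[29]
  root=29; inorder splits into left=[], right=[]
  root=8; inorder splits into left=[5], right=[12, 15, 18]
  root=15; inorder splits into left=[12], right=[18]
  root=18; inorder splits into left=[], right=[]
  root=12; inorder splits into left=[], right=[]
  root=5; inorder splits into left=[], right=[]
Reconstructed level-order: [22, 8, 29, 5, 15, 12, 18]


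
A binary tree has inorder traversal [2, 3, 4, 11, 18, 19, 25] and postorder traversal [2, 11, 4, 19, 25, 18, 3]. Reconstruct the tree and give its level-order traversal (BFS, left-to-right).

Inorder:   [2, 3, 4, 11, 18, 19, 25]
Postorder: [2, 11, 4, 19, 25, 18, 3]
Algorithm: postorder visits root last, so walk postorder right-to-left;
each value is the root of the current inorder slice — split it at that
value, recurse on the right subtree first, then the left.
Recursive splits:
  root=3; inorder splits into left=[2], right=[4, 11, 18, 19, 25]
  root=18; inorder splits into left=[4, 11], right=[19, 25]
  root=25; inorder splits into left=[19], right=[]
  root=19; inorder splits into left=[], right=[]
  root=4; inorder splits into left=[], right=[11]
  root=11; inorder splits into left=[], right=[]
  root=2; inorder splits into left=[], right=[]
Reconstructed level-order: [3, 2, 18, 4, 25, 11, 19]


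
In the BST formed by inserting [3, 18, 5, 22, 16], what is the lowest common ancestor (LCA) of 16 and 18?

Tree insertion order: [3, 18, 5, 22, 16]
Tree (level-order array): [3, None, 18, 5, 22, None, 16]
In a BST, the LCA of p=16, q=18 is the first node v on the
root-to-leaf path with p <= v <= q (go left if both < v, right if both > v).
Walk from root:
  at 3: both 16 and 18 > 3, go right
  at 18: 16 <= 18 <= 18, this is the LCA
LCA = 18


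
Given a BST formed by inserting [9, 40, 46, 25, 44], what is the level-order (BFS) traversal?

Tree insertion order: [9, 40, 46, 25, 44]
Tree (level-order array): [9, None, 40, 25, 46, None, None, 44]
BFS from the root, enqueuing left then right child of each popped node:
  queue [9] -> pop 9, enqueue [40], visited so far: [9]
  queue [40] -> pop 40, enqueue [25, 46], visited so far: [9, 40]
  queue [25, 46] -> pop 25, enqueue [none], visited so far: [9, 40, 25]
  queue [46] -> pop 46, enqueue [44], visited so far: [9, 40, 25, 46]
  queue [44] -> pop 44, enqueue [none], visited so far: [9, 40, 25, 46, 44]
Result: [9, 40, 25, 46, 44]


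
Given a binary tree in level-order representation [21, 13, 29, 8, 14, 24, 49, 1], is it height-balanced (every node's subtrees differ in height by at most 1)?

Tree (level-order array): [21, 13, 29, 8, 14, 24, 49, 1]
Definition: a tree is height-balanced if, at every node, |h(left) - h(right)| <= 1 (empty subtree has height -1).
Bottom-up per-node check:
  node 1: h_left=-1, h_right=-1, diff=0 [OK], height=0
  node 8: h_left=0, h_right=-1, diff=1 [OK], height=1
  node 14: h_left=-1, h_right=-1, diff=0 [OK], height=0
  node 13: h_left=1, h_right=0, diff=1 [OK], height=2
  node 24: h_left=-1, h_right=-1, diff=0 [OK], height=0
  node 49: h_left=-1, h_right=-1, diff=0 [OK], height=0
  node 29: h_left=0, h_right=0, diff=0 [OK], height=1
  node 21: h_left=2, h_right=1, diff=1 [OK], height=3
All nodes satisfy the balance condition.
Result: Balanced


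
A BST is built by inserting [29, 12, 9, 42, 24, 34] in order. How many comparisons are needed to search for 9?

Search path for 9: 29 -> 12 -> 9
Found: True
Comparisons: 3


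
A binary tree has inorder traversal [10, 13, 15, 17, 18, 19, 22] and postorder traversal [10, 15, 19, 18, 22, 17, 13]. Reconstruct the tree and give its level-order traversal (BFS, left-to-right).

Inorder:   [10, 13, 15, 17, 18, 19, 22]
Postorder: [10, 15, 19, 18, 22, 17, 13]
Algorithm: postorder visits root last, so walk postorder right-to-left;
each value is the root of the current inorder slice — split it at that
value, recurse on the right subtree first, then the left.
Recursive splits:
  root=13; inorder splits into left=[10], right=[15, 17, 18, 19, 22]
  root=17; inorder splits into left=[15], right=[18, 19, 22]
  root=22; inorder splits into left=[18, 19], right=[]
  root=18; inorder splits into left=[], right=[19]
  root=19; inorder splits into left=[], right=[]
  root=15; inorder splits into left=[], right=[]
  root=10; inorder splits into left=[], right=[]
Reconstructed level-order: [13, 10, 17, 15, 22, 18, 19]


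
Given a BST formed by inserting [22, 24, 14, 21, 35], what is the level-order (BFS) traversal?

Tree insertion order: [22, 24, 14, 21, 35]
Tree (level-order array): [22, 14, 24, None, 21, None, 35]
BFS from the root, enqueuing left then right child of each popped node:
  queue [22] -> pop 22, enqueue [14, 24], visited so far: [22]
  queue [14, 24] -> pop 14, enqueue [21], visited so far: [22, 14]
  queue [24, 21] -> pop 24, enqueue [35], visited so far: [22, 14, 24]
  queue [21, 35] -> pop 21, enqueue [none], visited so far: [22, 14, 24, 21]
  queue [35] -> pop 35, enqueue [none], visited so far: [22, 14, 24, 21, 35]
Result: [22, 14, 24, 21, 35]


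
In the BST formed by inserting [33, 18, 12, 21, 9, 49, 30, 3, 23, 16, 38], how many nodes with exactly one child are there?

Tree built from: [33, 18, 12, 21, 9, 49, 30, 3, 23, 16, 38]
Tree (level-order array): [33, 18, 49, 12, 21, 38, None, 9, 16, None, 30, None, None, 3, None, None, None, 23]
Rule: These are nodes with exactly 1 non-null child.
Per-node child counts:
  node 33: 2 child(ren)
  node 18: 2 child(ren)
  node 12: 2 child(ren)
  node 9: 1 child(ren)
  node 3: 0 child(ren)
  node 16: 0 child(ren)
  node 21: 1 child(ren)
  node 30: 1 child(ren)
  node 23: 0 child(ren)
  node 49: 1 child(ren)
  node 38: 0 child(ren)
Matching nodes: [9, 21, 30, 49]
Count of nodes with exactly one child: 4


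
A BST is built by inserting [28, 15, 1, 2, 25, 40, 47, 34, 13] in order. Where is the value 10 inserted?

Starting tree (level order): [28, 15, 40, 1, 25, 34, 47, None, 2, None, None, None, None, None, None, None, 13]
Insertion path: 28 -> 15 -> 1 -> 2 -> 13
Result: insert 10 as left child of 13
Final tree (level order): [28, 15, 40, 1, 25, 34, 47, None, 2, None, None, None, None, None, None, None, 13, 10]


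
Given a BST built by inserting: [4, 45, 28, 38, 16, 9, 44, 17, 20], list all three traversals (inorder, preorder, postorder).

Tree insertion order: [4, 45, 28, 38, 16, 9, 44, 17, 20]
Tree (level-order array): [4, None, 45, 28, None, 16, 38, 9, 17, None, 44, None, None, None, 20]
Inorder (L, root, R): [4, 9, 16, 17, 20, 28, 38, 44, 45]
Preorder (root, L, R): [4, 45, 28, 16, 9, 17, 20, 38, 44]
Postorder (L, R, root): [9, 20, 17, 16, 44, 38, 28, 45, 4]


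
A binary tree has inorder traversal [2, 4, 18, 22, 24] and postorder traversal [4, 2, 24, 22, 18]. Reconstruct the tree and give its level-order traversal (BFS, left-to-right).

Inorder:   [2, 4, 18, 22, 24]
Postorder: [4, 2, 24, 22, 18]
Algorithm: postorder visits root last, so walk postorder right-to-left;
each value is the root of the current inorder slice — split it at that
value, recurse on the right subtree first, then the left.
Recursive splits:
  root=18; inorder splits into left=[2, 4], right=[22, 24]
  root=22; inorder splits into left=[], right=[24]
  root=24; inorder splits into left=[], right=[]
  root=2; inorder splits into left=[], right=[4]
  root=4; inorder splits into left=[], right=[]
Reconstructed level-order: [18, 2, 22, 4, 24]


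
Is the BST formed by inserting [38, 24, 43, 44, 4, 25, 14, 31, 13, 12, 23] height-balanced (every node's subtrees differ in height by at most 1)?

Tree (level-order array): [38, 24, 43, 4, 25, None, 44, None, 14, None, 31, None, None, 13, 23, None, None, 12]
Definition: a tree is height-balanced if, at every node, |h(left) - h(right)| <= 1 (empty subtree has height -1).
Bottom-up per-node check:
  node 12: h_left=-1, h_right=-1, diff=0 [OK], height=0
  node 13: h_left=0, h_right=-1, diff=1 [OK], height=1
  node 23: h_left=-1, h_right=-1, diff=0 [OK], height=0
  node 14: h_left=1, h_right=0, diff=1 [OK], height=2
  node 4: h_left=-1, h_right=2, diff=3 [FAIL (|-1-2|=3 > 1)], height=3
  node 31: h_left=-1, h_right=-1, diff=0 [OK], height=0
  node 25: h_left=-1, h_right=0, diff=1 [OK], height=1
  node 24: h_left=3, h_right=1, diff=2 [FAIL (|3-1|=2 > 1)], height=4
  node 44: h_left=-1, h_right=-1, diff=0 [OK], height=0
  node 43: h_left=-1, h_right=0, diff=1 [OK], height=1
  node 38: h_left=4, h_right=1, diff=3 [FAIL (|4-1|=3 > 1)], height=5
Node 4 violates the condition: |-1 - 2| = 3 > 1.
Result: Not balanced


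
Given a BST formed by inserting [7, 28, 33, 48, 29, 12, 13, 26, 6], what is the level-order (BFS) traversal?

Tree insertion order: [7, 28, 33, 48, 29, 12, 13, 26, 6]
Tree (level-order array): [7, 6, 28, None, None, 12, 33, None, 13, 29, 48, None, 26]
BFS from the root, enqueuing left then right child of each popped node:
  queue [7] -> pop 7, enqueue [6, 28], visited so far: [7]
  queue [6, 28] -> pop 6, enqueue [none], visited so far: [7, 6]
  queue [28] -> pop 28, enqueue [12, 33], visited so far: [7, 6, 28]
  queue [12, 33] -> pop 12, enqueue [13], visited so far: [7, 6, 28, 12]
  queue [33, 13] -> pop 33, enqueue [29, 48], visited so far: [7, 6, 28, 12, 33]
  queue [13, 29, 48] -> pop 13, enqueue [26], visited so far: [7, 6, 28, 12, 33, 13]
  queue [29, 48, 26] -> pop 29, enqueue [none], visited so far: [7, 6, 28, 12, 33, 13, 29]
  queue [48, 26] -> pop 48, enqueue [none], visited so far: [7, 6, 28, 12, 33, 13, 29, 48]
  queue [26] -> pop 26, enqueue [none], visited so far: [7, 6, 28, 12, 33, 13, 29, 48, 26]
Result: [7, 6, 28, 12, 33, 13, 29, 48, 26]


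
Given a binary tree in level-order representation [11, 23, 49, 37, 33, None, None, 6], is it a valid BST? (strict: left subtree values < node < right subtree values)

Level-order array: [11, 23, 49, 37, 33, None, None, 6]
Validate using subtree bounds (lo, hi): at each node, require lo < value < hi,
then recurse left with hi=value and right with lo=value.
Preorder trace (stopping at first violation):
  at node 11 with bounds (-inf, +inf): OK
  at node 23 with bounds (-inf, 11): VIOLATION
Node 23 violates its bound: not (-inf < 23 < 11).
Result: Not a valid BST


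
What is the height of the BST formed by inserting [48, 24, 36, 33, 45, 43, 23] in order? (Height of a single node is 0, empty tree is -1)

Insertion order: [48, 24, 36, 33, 45, 43, 23]
Tree (level-order array): [48, 24, None, 23, 36, None, None, 33, 45, None, None, 43]
Compute height bottom-up (empty subtree = -1):
  height(23) = 1 + max(-1, -1) = 0
  height(33) = 1 + max(-1, -1) = 0
  height(43) = 1 + max(-1, -1) = 0
  height(45) = 1 + max(0, -1) = 1
  height(36) = 1 + max(0, 1) = 2
  height(24) = 1 + max(0, 2) = 3
  height(48) = 1 + max(3, -1) = 4
Height = 4


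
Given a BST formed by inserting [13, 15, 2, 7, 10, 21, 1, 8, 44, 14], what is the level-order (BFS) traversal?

Tree insertion order: [13, 15, 2, 7, 10, 21, 1, 8, 44, 14]
Tree (level-order array): [13, 2, 15, 1, 7, 14, 21, None, None, None, 10, None, None, None, 44, 8]
BFS from the root, enqueuing left then right child of each popped node:
  queue [13] -> pop 13, enqueue [2, 15], visited so far: [13]
  queue [2, 15] -> pop 2, enqueue [1, 7], visited so far: [13, 2]
  queue [15, 1, 7] -> pop 15, enqueue [14, 21], visited so far: [13, 2, 15]
  queue [1, 7, 14, 21] -> pop 1, enqueue [none], visited so far: [13, 2, 15, 1]
  queue [7, 14, 21] -> pop 7, enqueue [10], visited so far: [13, 2, 15, 1, 7]
  queue [14, 21, 10] -> pop 14, enqueue [none], visited so far: [13, 2, 15, 1, 7, 14]
  queue [21, 10] -> pop 21, enqueue [44], visited so far: [13, 2, 15, 1, 7, 14, 21]
  queue [10, 44] -> pop 10, enqueue [8], visited so far: [13, 2, 15, 1, 7, 14, 21, 10]
  queue [44, 8] -> pop 44, enqueue [none], visited so far: [13, 2, 15, 1, 7, 14, 21, 10, 44]
  queue [8] -> pop 8, enqueue [none], visited so far: [13, 2, 15, 1, 7, 14, 21, 10, 44, 8]
Result: [13, 2, 15, 1, 7, 14, 21, 10, 44, 8]


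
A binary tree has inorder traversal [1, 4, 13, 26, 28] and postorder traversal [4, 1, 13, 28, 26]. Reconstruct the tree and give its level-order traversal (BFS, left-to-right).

Inorder:   [1, 4, 13, 26, 28]
Postorder: [4, 1, 13, 28, 26]
Algorithm: postorder visits root last, so walk postorder right-to-left;
each value is the root of the current inorder slice — split it at that
value, recurse on the right subtree first, then the left.
Recursive splits:
  root=26; inorder splits into left=[1, 4, 13], right=[28]
  root=28; inorder splits into left=[], right=[]
  root=13; inorder splits into left=[1, 4], right=[]
  root=1; inorder splits into left=[], right=[4]
  root=4; inorder splits into left=[], right=[]
Reconstructed level-order: [26, 13, 28, 1, 4]


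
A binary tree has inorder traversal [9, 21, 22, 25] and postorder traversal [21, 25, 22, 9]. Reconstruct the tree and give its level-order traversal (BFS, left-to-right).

Inorder:   [9, 21, 22, 25]
Postorder: [21, 25, 22, 9]
Algorithm: postorder visits root last, so walk postorder right-to-left;
each value is the root of the current inorder slice — split it at that
value, recurse on the right subtree first, then the left.
Recursive splits:
  root=9; inorder splits into left=[], right=[21, 22, 25]
  root=22; inorder splits into left=[21], right=[25]
  root=25; inorder splits into left=[], right=[]
  root=21; inorder splits into left=[], right=[]
Reconstructed level-order: [9, 22, 21, 25]


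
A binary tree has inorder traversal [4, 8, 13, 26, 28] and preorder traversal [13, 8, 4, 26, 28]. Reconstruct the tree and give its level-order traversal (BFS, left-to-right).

Inorder:  [4, 8, 13, 26, 28]
Preorder: [13, 8, 4, 26, 28]
Algorithm: preorder visits root first, so consume preorder in order;
for each root, split the current inorder slice at that value into
left-subtree inorder and right-subtree inorder, then recurse.
Recursive splits:
  root=13; inorder splits into left=[4, 8], right=[26, 28]
  root=8; inorder splits into left=[4], right=[]
  root=4; inorder splits into left=[], right=[]
  root=26; inorder splits into left=[], right=[28]
  root=28; inorder splits into left=[], right=[]
Reconstructed level-order: [13, 8, 26, 4, 28]


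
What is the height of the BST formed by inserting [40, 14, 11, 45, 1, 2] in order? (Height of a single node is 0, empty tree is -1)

Insertion order: [40, 14, 11, 45, 1, 2]
Tree (level-order array): [40, 14, 45, 11, None, None, None, 1, None, None, 2]
Compute height bottom-up (empty subtree = -1):
  height(2) = 1 + max(-1, -1) = 0
  height(1) = 1 + max(-1, 0) = 1
  height(11) = 1 + max(1, -1) = 2
  height(14) = 1 + max(2, -1) = 3
  height(45) = 1 + max(-1, -1) = 0
  height(40) = 1 + max(3, 0) = 4
Height = 4


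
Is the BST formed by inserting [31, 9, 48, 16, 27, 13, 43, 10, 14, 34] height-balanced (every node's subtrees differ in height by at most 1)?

Tree (level-order array): [31, 9, 48, None, 16, 43, None, 13, 27, 34, None, 10, 14]
Definition: a tree is height-balanced if, at every node, |h(left) - h(right)| <= 1 (empty subtree has height -1).
Bottom-up per-node check:
  node 10: h_left=-1, h_right=-1, diff=0 [OK], height=0
  node 14: h_left=-1, h_right=-1, diff=0 [OK], height=0
  node 13: h_left=0, h_right=0, diff=0 [OK], height=1
  node 27: h_left=-1, h_right=-1, diff=0 [OK], height=0
  node 16: h_left=1, h_right=0, diff=1 [OK], height=2
  node 9: h_left=-1, h_right=2, diff=3 [FAIL (|-1-2|=3 > 1)], height=3
  node 34: h_left=-1, h_right=-1, diff=0 [OK], height=0
  node 43: h_left=0, h_right=-1, diff=1 [OK], height=1
  node 48: h_left=1, h_right=-1, diff=2 [FAIL (|1--1|=2 > 1)], height=2
  node 31: h_left=3, h_right=2, diff=1 [OK], height=4
Node 9 violates the condition: |-1 - 2| = 3 > 1.
Result: Not balanced


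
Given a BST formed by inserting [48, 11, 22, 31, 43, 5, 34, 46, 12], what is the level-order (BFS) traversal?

Tree insertion order: [48, 11, 22, 31, 43, 5, 34, 46, 12]
Tree (level-order array): [48, 11, None, 5, 22, None, None, 12, 31, None, None, None, 43, 34, 46]
BFS from the root, enqueuing left then right child of each popped node:
  queue [48] -> pop 48, enqueue [11], visited so far: [48]
  queue [11] -> pop 11, enqueue [5, 22], visited so far: [48, 11]
  queue [5, 22] -> pop 5, enqueue [none], visited so far: [48, 11, 5]
  queue [22] -> pop 22, enqueue [12, 31], visited so far: [48, 11, 5, 22]
  queue [12, 31] -> pop 12, enqueue [none], visited so far: [48, 11, 5, 22, 12]
  queue [31] -> pop 31, enqueue [43], visited so far: [48, 11, 5, 22, 12, 31]
  queue [43] -> pop 43, enqueue [34, 46], visited so far: [48, 11, 5, 22, 12, 31, 43]
  queue [34, 46] -> pop 34, enqueue [none], visited so far: [48, 11, 5, 22, 12, 31, 43, 34]
  queue [46] -> pop 46, enqueue [none], visited so far: [48, 11, 5, 22, 12, 31, 43, 34, 46]
Result: [48, 11, 5, 22, 12, 31, 43, 34, 46]


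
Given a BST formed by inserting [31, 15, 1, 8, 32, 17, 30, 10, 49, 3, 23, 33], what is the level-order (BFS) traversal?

Tree insertion order: [31, 15, 1, 8, 32, 17, 30, 10, 49, 3, 23, 33]
Tree (level-order array): [31, 15, 32, 1, 17, None, 49, None, 8, None, 30, 33, None, 3, 10, 23]
BFS from the root, enqueuing left then right child of each popped node:
  queue [31] -> pop 31, enqueue [15, 32], visited so far: [31]
  queue [15, 32] -> pop 15, enqueue [1, 17], visited so far: [31, 15]
  queue [32, 1, 17] -> pop 32, enqueue [49], visited so far: [31, 15, 32]
  queue [1, 17, 49] -> pop 1, enqueue [8], visited so far: [31, 15, 32, 1]
  queue [17, 49, 8] -> pop 17, enqueue [30], visited so far: [31, 15, 32, 1, 17]
  queue [49, 8, 30] -> pop 49, enqueue [33], visited so far: [31, 15, 32, 1, 17, 49]
  queue [8, 30, 33] -> pop 8, enqueue [3, 10], visited so far: [31, 15, 32, 1, 17, 49, 8]
  queue [30, 33, 3, 10] -> pop 30, enqueue [23], visited so far: [31, 15, 32, 1, 17, 49, 8, 30]
  queue [33, 3, 10, 23] -> pop 33, enqueue [none], visited so far: [31, 15, 32, 1, 17, 49, 8, 30, 33]
  queue [3, 10, 23] -> pop 3, enqueue [none], visited so far: [31, 15, 32, 1, 17, 49, 8, 30, 33, 3]
  queue [10, 23] -> pop 10, enqueue [none], visited so far: [31, 15, 32, 1, 17, 49, 8, 30, 33, 3, 10]
  queue [23] -> pop 23, enqueue [none], visited so far: [31, 15, 32, 1, 17, 49, 8, 30, 33, 3, 10, 23]
Result: [31, 15, 32, 1, 17, 49, 8, 30, 33, 3, 10, 23]


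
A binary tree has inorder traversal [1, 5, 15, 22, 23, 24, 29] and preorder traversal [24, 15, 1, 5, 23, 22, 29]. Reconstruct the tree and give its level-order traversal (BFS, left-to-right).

Inorder:  [1, 5, 15, 22, 23, 24, 29]
Preorder: [24, 15, 1, 5, 23, 22, 29]
Algorithm: preorder visits root first, so consume preorder in order;
for each root, split the current inorder slice at that value into
left-subtree inorder and right-subtree inorder, then recurse.
Recursive splits:
  root=24; inorder splits into left=[1, 5, 15, 22, 23], right=[29]
  root=15; inorder splits into left=[1, 5], right=[22, 23]
  root=1; inorder splits into left=[], right=[5]
  root=5; inorder splits into left=[], right=[]
  root=23; inorder splits into left=[22], right=[]
  root=22; inorder splits into left=[], right=[]
  root=29; inorder splits into left=[], right=[]
Reconstructed level-order: [24, 15, 29, 1, 23, 5, 22]


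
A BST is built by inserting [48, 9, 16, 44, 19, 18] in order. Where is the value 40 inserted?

Starting tree (level order): [48, 9, None, None, 16, None, 44, 19, None, 18]
Insertion path: 48 -> 9 -> 16 -> 44 -> 19
Result: insert 40 as right child of 19
Final tree (level order): [48, 9, None, None, 16, None, 44, 19, None, 18, 40]


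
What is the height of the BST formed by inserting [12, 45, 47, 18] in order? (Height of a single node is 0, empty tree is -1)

Insertion order: [12, 45, 47, 18]
Tree (level-order array): [12, None, 45, 18, 47]
Compute height bottom-up (empty subtree = -1):
  height(18) = 1 + max(-1, -1) = 0
  height(47) = 1 + max(-1, -1) = 0
  height(45) = 1 + max(0, 0) = 1
  height(12) = 1 + max(-1, 1) = 2
Height = 2


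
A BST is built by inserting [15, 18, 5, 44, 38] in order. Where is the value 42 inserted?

Starting tree (level order): [15, 5, 18, None, None, None, 44, 38]
Insertion path: 15 -> 18 -> 44 -> 38
Result: insert 42 as right child of 38
Final tree (level order): [15, 5, 18, None, None, None, 44, 38, None, None, 42]


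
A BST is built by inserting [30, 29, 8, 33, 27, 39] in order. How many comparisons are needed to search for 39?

Search path for 39: 30 -> 33 -> 39
Found: True
Comparisons: 3


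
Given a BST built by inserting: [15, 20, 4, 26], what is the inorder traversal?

Tree insertion order: [15, 20, 4, 26]
Tree (level-order array): [15, 4, 20, None, None, None, 26]
Inorder traversal: [4, 15, 20, 26]


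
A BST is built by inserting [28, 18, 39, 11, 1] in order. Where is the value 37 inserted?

Starting tree (level order): [28, 18, 39, 11, None, None, None, 1]
Insertion path: 28 -> 39
Result: insert 37 as left child of 39
Final tree (level order): [28, 18, 39, 11, None, 37, None, 1]


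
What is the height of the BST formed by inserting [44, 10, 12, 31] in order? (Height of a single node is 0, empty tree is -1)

Insertion order: [44, 10, 12, 31]
Tree (level-order array): [44, 10, None, None, 12, None, 31]
Compute height bottom-up (empty subtree = -1):
  height(31) = 1 + max(-1, -1) = 0
  height(12) = 1 + max(-1, 0) = 1
  height(10) = 1 + max(-1, 1) = 2
  height(44) = 1 + max(2, -1) = 3
Height = 3


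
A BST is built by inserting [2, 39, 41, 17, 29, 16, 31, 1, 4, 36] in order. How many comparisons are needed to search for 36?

Search path for 36: 2 -> 39 -> 17 -> 29 -> 31 -> 36
Found: True
Comparisons: 6


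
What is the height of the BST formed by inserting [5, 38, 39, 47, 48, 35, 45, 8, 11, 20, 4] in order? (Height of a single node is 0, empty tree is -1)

Insertion order: [5, 38, 39, 47, 48, 35, 45, 8, 11, 20, 4]
Tree (level-order array): [5, 4, 38, None, None, 35, 39, 8, None, None, 47, None, 11, 45, 48, None, 20]
Compute height bottom-up (empty subtree = -1):
  height(4) = 1 + max(-1, -1) = 0
  height(20) = 1 + max(-1, -1) = 0
  height(11) = 1 + max(-1, 0) = 1
  height(8) = 1 + max(-1, 1) = 2
  height(35) = 1 + max(2, -1) = 3
  height(45) = 1 + max(-1, -1) = 0
  height(48) = 1 + max(-1, -1) = 0
  height(47) = 1 + max(0, 0) = 1
  height(39) = 1 + max(-1, 1) = 2
  height(38) = 1 + max(3, 2) = 4
  height(5) = 1 + max(0, 4) = 5
Height = 5


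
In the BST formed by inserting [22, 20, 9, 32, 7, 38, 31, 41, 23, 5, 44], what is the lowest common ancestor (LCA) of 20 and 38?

Tree insertion order: [22, 20, 9, 32, 7, 38, 31, 41, 23, 5, 44]
Tree (level-order array): [22, 20, 32, 9, None, 31, 38, 7, None, 23, None, None, 41, 5, None, None, None, None, 44]
In a BST, the LCA of p=20, q=38 is the first node v on the
root-to-leaf path with p <= v <= q (go left if both < v, right if both > v).
Walk from root:
  at 22: 20 <= 22 <= 38, this is the LCA
LCA = 22


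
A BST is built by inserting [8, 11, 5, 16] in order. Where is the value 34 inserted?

Starting tree (level order): [8, 5, 11, None, None, None, 16]
Insertion path: 8 -> 11 -> 16
Result: insert 34 as right child of 16
Final tree (level order): [8, 5, 11, None, None, None, 16, None, 34]


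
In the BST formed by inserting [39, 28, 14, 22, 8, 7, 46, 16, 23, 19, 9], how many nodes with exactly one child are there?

Tree built from: [39, 28, 14, 22, 8, 7, 46, 16, 23, 19, 9]
Tree (level-order array): [39, 28, 46, 14, None, None, None, 8, 22, 7, 9, 16, 23, None, None, None, None, None, 19]
Rule: These are nodes with exactly 1 non-null child.
Per-node child counts:
  node 39: 2 child(ren)
  node 28: 1 child(ren)
  node 14: 2 child(ren)
  node 8: 2 child(ren)
  node 7: 0 child(ren)
  node 9: 0 child(ren)
  node 22: 2 child(ren)
  node 16: 1 child(ren)
  node 19: 0 child(ren)
  node 23: 0 child(ren)
  node 46: 0 child(ren)
Matching nodes: [28, 16]
Count of nodes with exactly one child: 2


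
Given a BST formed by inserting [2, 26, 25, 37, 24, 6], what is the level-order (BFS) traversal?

Tree insertion order: [2, 26, 25, 37, 24, 6]
Tree (level-order array): [2, None, 26, 25, 37, 24, None, None, None, 6]
BFS from the root, enqueuing left then right child of each popped node:
  queue [2] -> pop 2, enqueue [26], visited so far: [2]
  queue [26] -> pop 26, enqueue [25, 37], visited so far: [2, 26]
  queue [25, 37] -> pop 25, enqueue [24], visited so far: [2, 26, 25]
  queue [37, 24] -> pop 37, enqueue [none], visited so far: [2, 26, 25, 37]
  queue [24] -> pop 24, enqueue [6], visited so far: [2, 26, 25, 37, 24]
  queue [6] -> pop 6, enqueue [none], visited so far: [2, 26, 25, 37, 24, 6]
Result: [2, 26, 25, 37, 24, 6]


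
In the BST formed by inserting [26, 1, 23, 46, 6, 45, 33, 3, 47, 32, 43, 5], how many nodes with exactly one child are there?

Tree built from: [26, 1, 23, 46, 6, 45, 33, 3, 47, 32, 43, 5]
Tree (level-order array): [26, 1, 46, None, 23, 45, 47, 6, None, 33, None, None, None, 3, None, 32, 43, None, 5]
Rule: These are nodes with exactly 1 non-null child.
Per-node child counts:
  node 26: 2 child(ren)
  node 1: 1 child(ren)
  node 23: 1 child(ren)
  node 6: 1 child(ren)
  node 3: 1 child(ren)
  node 5: 0 child(ren)
  node 46: 2 child(ren)
  node 45: 1 child(ren)
  node 33: 2 child(ren)
  node 32: 0 child(ren)
  node 43: 0 child(ren)
  node 47: 0 child(ren)
Matching nodes: [1, 23, 6, 3, 45]
Count of nodes with exactly one child: 5


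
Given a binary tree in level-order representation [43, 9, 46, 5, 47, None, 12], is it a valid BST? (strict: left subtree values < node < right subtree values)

Level-order array: [43, 9, 46, 5, 47, None, 12]
Validate using subtree bounds (lo, hi): at each node, require lo < value < hi,
then recurse left with hi=value and right with lo=value.
Preorder trace (stopping at first violation):
  at node 43 with bounds (-inf, +inf): OK
  at node 9 with bounds (-inf, 43): OK
  at node 5 with bounds (-inf, 9): OK
  at node 47 with bounds (9, 43): VIOLATION
Node 47 violates its bound: not (9 < 47 < 43).
Result: Not a valid BST


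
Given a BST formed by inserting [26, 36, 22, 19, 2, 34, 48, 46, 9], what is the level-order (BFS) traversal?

Tree insertion order: [26, 36, 22, 19, 2, 34, 48, 46, 9]
Tree (level-order array): [26, 22, 36, 19, None, 34, 48, 2, None, None, None, 46, None, None, 9]
BFS from the root, enqueuing left then right child of each popped node:
  queue [26] -> pop 26, enqueue [22, 36], visited so far: [26]
  queue [22, 36] -> pop 22, enqueue [19], visited so far: [26, 22]
  queue [36, 19] -> pop 36, enqueue [34, 48], visited so far: [26, 22, 36]
  queue [19, 34, 48] -> pop 19, enqueue [2], visited so far: [26, 22, 36, 19]
  queue [34, 48, 2] -> pop 34, enqueue [none], visited so far: [26, 22, 36, 19, 34]
  queue [48, 2] -> pop 48, enqueue [46], visited so far: [26, 22, 36, 19, 34, 48]
  queue [2, 46] -> pop 2, enqueue [9], visited so far: [26, 22, 36, 19, 34, 48, 2]
  queue [46, 9] -> pop 46, enqueue [none], visited so far: [26, 22, 36, 19, 34, 48, 2, 46]
  queue [9] -> pop 9, enqueue [none], visited so far: [26, 22, 36, 19, 34, 48, 2, 46, 9]
Result: [26, 22, 36, 19, 34, 48, 2, 46, 9]


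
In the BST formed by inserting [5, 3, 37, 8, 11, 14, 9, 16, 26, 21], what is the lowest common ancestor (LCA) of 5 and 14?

Tree insertion order: [5, 3, 37, 8, 11, 14, 9, 16, 26, 21]
Tree (level-order array): [5, 3, 37, None, None, 8, None, None, 11, 9, 14, None, None, None, 16, None, 26, 21]
In a BST, the LCA of p=5, q=14 is the first node v on the
root-to-leaf path with p <= v <= q (go left if both < v, right if both > v).
Walk from root:
  at 5: 5 <= 5 <= 14, this is the LCA
LCA = 5


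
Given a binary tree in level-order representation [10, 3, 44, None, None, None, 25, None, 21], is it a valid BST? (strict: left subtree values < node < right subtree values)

Level-order array: [10, 3, 44, None, None, None, 25, None, 21]
Validate using subtree bounds (lo, hi): at each node, require lo < value < hi,
then recurse left with hi=value and right with lo=value.
Preorder trace (stopping at first violation):
  at node 10 with bounds (-inf, +inf): OK
  at node 3 with bounds (-inf, 10): OK
  at node 44 with bounds (10, +inf): OK
  at node 25 with bounds (44, +inf): VIOLATION
Node 25 violates its bound: not (44 < 25 < +inf).
Result: Not a valid BST


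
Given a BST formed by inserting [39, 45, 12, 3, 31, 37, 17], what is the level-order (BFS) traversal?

Tree insertion order: [39, 45, 12, 3, 31, 37, 17]
Tree (level-order array): [39, 12, 45, 3, 31, None, None, None, None, 17, 37]
BFS from the root, enqueuing left then right child of each popped node:
  queue [39] -> pop 39, enqueue [12, 45], visited so far: [39]
  queue [12, 45] -> pop 12, enqueue [3, 31], visited so far: [39, 12]
  queue [45, 3, 31] -> pop 45, enqueue [none], visited so far: [39, 12, 45]
  queue [3, 31] -> pop 3, enqueue [none], visited so far: [39, 12, 45, 3]
  queue [31] -> pop 31, enqueue [17, 37], visited so far: [39, 12, 45, 3, 31]
  queue [17, 37] -> pop 17, enqueue [none], visited so far: [39, 12, 45, 3, 31, 17]
  queue [37] -> pop 37, enqueue [none], visited so far: [39, 12, 45, 3, 31, 17, 37]
Result: [39, 12, 45, 3, 31, 17, 37]


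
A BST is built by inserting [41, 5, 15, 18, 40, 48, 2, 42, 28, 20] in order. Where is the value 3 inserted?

Starting tree (level order): [41, 5, 48, 2, 15, 42, None, None, None, None, 18, None, None, None, 40, 28, None, 20]
Insertion path: 41 -> 5 -> 2
Result: insert 3 as right child of 2
Final tree (level order): [41, 5, 48, 2, 15, 42, None, None, 3, None, 18, None, None, None, None, None, 40, 28, None, 20]


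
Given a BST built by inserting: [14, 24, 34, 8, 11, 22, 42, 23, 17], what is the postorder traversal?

Tree insertion order: [14, 24, 34, 8, 11, 22, 42, 23, 17]
Tree (level-order array): [14, 8, 24, None, 11, 22, 34, None, None, 17, 23, None, 42]
Postorder traversal: [11, 8, 17, 23, 22, 42, 34, 24, 14]


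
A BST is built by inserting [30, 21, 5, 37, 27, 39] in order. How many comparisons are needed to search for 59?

Search path for 59: 30 -> 37 -> 39
Found: False
Comparisons: 3


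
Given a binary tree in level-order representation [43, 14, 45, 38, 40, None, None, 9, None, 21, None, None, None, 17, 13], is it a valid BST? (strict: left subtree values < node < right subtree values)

Level-order array: [43, 14, 45, 38, 40, None, None, 9, None, 21, None, None, None, 17, 13]
Validate using subtree bounds (lo, hi): at each node, require lo < value < hi,
then recurse left with hi=value and right with lo=value.
Preorder trace (stopping at first violation):
  at node 43 with bounds (-inf, +inf): OK
  at node 14 with bounds (-inf, 43): OK
  at node 38 with bounds (-inf, 14): VIOLATION
Node 38 violates its bound: not (-inf < 38 < 14).
Result: Not a valid BST


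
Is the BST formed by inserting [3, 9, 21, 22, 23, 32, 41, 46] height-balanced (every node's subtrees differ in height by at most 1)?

Tree (level-order array): [3, None, 9, None, 21, None, 22, None, 23, None, 32, None, 41, None, 46]
Definition: a tree is height-balanced if, at every node, |h(left) - h(right)| <= 1 (empty subtree has height -1).
Bottom-up per-node check:
  node 46: h_left=-1, h_right=-1, diff=0 [OK], height=0
  node 41: h_left=-1, h_right=0, diff=1 [OK], height=1
  node 32: h_left=-1, h_right=1, diff=2 [FAIL (|-1-1|=2 > 1)], height=2
  node 23: h_left=-1, h_right=2, diff=3 [FAIL (|-1-2|=3 > 1)], height=3
  node 22: h_left=-1, h_right=3, diff=4 [FAIL (|-1-3|=4 > 1)], height=4
  node 21: h_left=-1, h_right=4, diff=5 [FAIL (|-1-4|=5 > 1)], height=5
  node 9: h_left=-1, h_right=5, diff=6 [FAIL (|-1-5|=6 > 1)], height=6
  node 3: h_left=-1, h_right=6, diff=7 [FAIL (|-1-6|=7 > 1)], height=7
Node 32 violates the condition: |-1 - 1| = 2 > 1.
Result: Not balanced


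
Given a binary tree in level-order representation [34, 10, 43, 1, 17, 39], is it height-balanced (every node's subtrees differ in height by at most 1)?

Tree (level-order array): [34, 10, 43, 1, 17, 39]
Definition: a tree is height-balanced if, at every node, |h(left) - h(right)| <= 1 (empty subtree has height -1).
Bottom-up per-node check:
  node 1: h_left=-1, h_right=-1, diff=0 [OK], height=0
  node 17: h_left=-1, h_right=-1, diff=0 [OK], height=0
  node 10: h_left=0, h_right=0, diff=0 [OK], height=1
  node 39: h_left=-1, h_right=-1, diff=0 [OK], height=0
  node 43: h_left=0, h_right=-1, diff=1 [OK], height=1
  node 34: h_left=1, h_right=1, diff=0 [OK], height=2
All nodes satisfy the balance condition.
Result: Balanced


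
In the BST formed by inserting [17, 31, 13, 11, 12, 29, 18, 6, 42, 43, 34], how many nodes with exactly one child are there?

Tree built from: [17, 31, 13, 11, 12, 29, 18, 6, 42, 43, 34]
Tree (level-order array): [17, 13, 31, 11, None, 29, 42, 6, 12, 18, None, 34, 43]
Rule: These are nodes with exactly 1 non-null child.
Per-node child counts:
  node 17: 2 child(ren)
  node 13: 1 child(ren)
  node 11: 2 child(ren)
  node 6: 0 child(ren)
  node 12: 0 child(ren)
  node 31: 2 child(ren)
  node 29: 1 child(ren)
  node 18: 0 child(ren)
  node 42: 2 child(ren)
  node 34: 0 child(ren)
  node 43: 0 child(ren)
Matching nodes: [13, 29]
Count of nodes with exactly one child: 2


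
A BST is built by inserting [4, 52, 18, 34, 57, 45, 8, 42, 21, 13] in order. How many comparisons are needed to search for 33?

Search path for 33: 4 -> 52 -> 18 -> 34 -> 21
Found: False
Comparisons: 5


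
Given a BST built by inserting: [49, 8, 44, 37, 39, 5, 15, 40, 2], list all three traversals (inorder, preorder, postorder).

Tree insertion order: [49, 8, 44, 37, 39, 5, 15, 40, 2]
Tree (level-order array): [49, 8, None, 5, 44, 2, None, 37, None, None, None, 15, 39, None, None, None, 40]
Inorder (L, root, R): [2, 5, 8, 15, 37, 39, 40, 44, 49]
Preorder (root, L, R): [49, 8, 5, 2, 44, 37, 15, 39, 40]
Postorder (L, R, root): [2, 5, 15, 40, 39, 37, 44, 8, 49]


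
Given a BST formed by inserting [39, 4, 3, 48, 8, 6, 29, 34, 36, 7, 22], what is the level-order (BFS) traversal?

Tree insertion order: [39, 4, 3, 48, 8, 6, 29, 34, 36, 7, 22]
Tree (level-order array): [39, 4, 48, 3, 8, None, None, None, None, 6, 29, None, 7, 22, 34, None, None, None, None, None, 36]
BFS from the root, enqueuing left then right child of each popped node:
  queue [39] -> pop 39, enqueue [4, 48], visited so far: [39]
  queue [4, 48] -> pop 4, enqueue [3, 8], visited so far: [39, 4]
  queue [48, 3, 8] -> pop 48, enqueue [none], visited so far: [39, 4, 48]
  queue [3, 8] -> pop 3, enqueue [none], visited so far: [39, 4, 48, 3]
  queue [8] -> pop 8, enqueue [6, 29], visited so far: [39, 4, 48, 3, 8]
  queue [6, 29] -> pop 6, enqueue [7], visited so far: [39, 4, 48, 3, 8, 6]
  queue [29, 7] -> pop 29, enqueue [22, 34], visited so far: [39, 4, 48, 3, 8, 6, 29]
  queue [7, 22, 34] -> pop 7, enqueue [none], visited so far: [39, 4, 48, 3, 8, 6, 29, 7]
  queue [22, 34] -> pop 22, enqueue [none], visited so far: [39, 4, 48, 3, 8, 6, 29, 7, 22]
  queue [34] -> pop 34, enqueue [36], visited so far: [39, 4, 48, 3, 8, 6, 29, 7, 22, 34]
  queue [36] -> pop 36, enqueue [none], visited so far: [39, 4, 48, 3, 8, 6, 29, 7, 22, 34, 36]
Result: [39, 4, 48, 3, 8, 6, 29, 7, 22, 34, 36]


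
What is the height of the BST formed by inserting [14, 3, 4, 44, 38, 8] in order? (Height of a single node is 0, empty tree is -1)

Insertion order: [14, 3, 4, 44, 38, 8]
Tree (level-order array): [14, 3, 44, None, 4, 38, None, None, 8]
Compute height bottom-up (empty subtree = -1):
  height(8) = 1 + max(-1, -1) = 0
  height(4) = 1 + max(-1, 0) = 1
  height(3) = 1 + max(-1, 1) = 2
  height(38) = 1 + max(-1, -1) = 0
  height(44) = 1 + max(0, -1) = 1
  height(14) = 1 + max(2, 1) = 3
Height = 3


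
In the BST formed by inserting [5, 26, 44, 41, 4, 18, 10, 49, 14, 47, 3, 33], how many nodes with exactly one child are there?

Tree built from: [5, 26, 44, 41, 4, 18, 10, 49, 14, 47, 3, 33]
Tree (level-order array): [5, 4, 26, 3, None, 18, 44, None, None, 10, None, 41, 49, None, 14, 33, None, 47]
Rule: These are nodes with exactly 1 non-null child.
Per-node child counts:
  node 5: 2 child(ren)
  node 4: 1 child(ren)
  node 3: 0 child(ren)
  node 26: 2 child(ren)
  node 18: 1 child(ren)
  node 10: 1 child(ren)
  node 14: 0 child(ren)
  node 44: 2 child(ren)
  node 41: 1 child(ren)
  node 33: 0 child(ren)
  node 49: 1 child(ren)
  node 47: 0 child(ren)
Matching nodes: [4, 18, 10, 41, 49]
Count of nodes with exactly one child: 5


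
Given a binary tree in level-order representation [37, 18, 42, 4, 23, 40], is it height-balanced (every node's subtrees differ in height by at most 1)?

Tree (level-order array): [37, 18, 42, 4, 23, 40]
Definition: a tree is height-balanced if, at every node, |h(left) - h(right)| <= 1 (empty subtree has height -1).
Bottom-up per-node check:
  node 4: h_left=-1, h_right=-1, diff=0 [OK], height=0
  node 23: h_left=-1, h_right=-1, diff=0 [OK], height=0
  node 18: h_left=0, h_right=0, diff=0 [OK], height=1
  node 40: h_left=-1, h_right=-1, diff=0 [OK], height=0
  node 42: h_left=0, h_right=-1, diff=1 [OK], height=1
  node 37: h_left=1, h_right=1, diff=0 [OK], height=2
All nodes satisfy the balance condition.
Result: Balanced


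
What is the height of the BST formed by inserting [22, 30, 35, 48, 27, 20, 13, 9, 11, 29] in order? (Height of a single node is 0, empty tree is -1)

Insertion order: [22, 30, 35, 48, 27, 20, 13, 9, 11, 29]
Tree (level-order array): [22, 20, 30, 13, None, 27, 35, 9, None, None, 29, None, 48, None, 11]
Compute height bottom-up (empty subtree = -1):
  height(11) = 1 + max(-1, -1) = 0
  height(9) = 1 + max(-1, 0) = 1
  height(13) = 1 + max(1, -1) = 2
  height(20) = 1 + max(2, -1) = 3
  height(29) = 1 + max(-1, -1) = 0
  height(27) = 1 + max(-1, 0) = 1
  height(48) = 1 + max(-1, -1) = 0
  height(35) = 1 + max(-1, 0) = 1
  height(30) = 1 + max(1, 1) = 2
  height(22) = 1 + max(3, 2) = 4
Height = 4
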